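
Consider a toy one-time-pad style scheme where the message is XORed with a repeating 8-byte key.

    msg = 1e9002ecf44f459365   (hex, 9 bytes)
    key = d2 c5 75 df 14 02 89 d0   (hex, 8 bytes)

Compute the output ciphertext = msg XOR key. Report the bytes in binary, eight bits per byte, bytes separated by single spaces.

11001100 01010101 01110111 00110011 11100000 01001101 11001100 01000011 10110111

The 8-byte key repeats, so the effective keystream is d2 c5 75 df 14 02 89 d0 d2.
byte 0: 1e ^ d2 = cc
byte 1: 90 ^ c5 = 55
byte 2: 02 ^ 75 = 77
byte 3: ec ^ df = 33
byte 4: f4 ^ 14 = e0
byte 5: 4f ^ 02 = 4d
byte 6: 45 ^ 89 = cc
byte 7: 93 ^ d0 = 43
byte 8: 65 ^ d2 = b7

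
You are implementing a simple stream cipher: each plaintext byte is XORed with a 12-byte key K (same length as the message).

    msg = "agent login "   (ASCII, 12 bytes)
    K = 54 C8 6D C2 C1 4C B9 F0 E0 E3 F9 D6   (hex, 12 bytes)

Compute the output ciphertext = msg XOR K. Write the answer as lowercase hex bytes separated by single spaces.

XOR is its own inverse, so applying the key byte-wise gives the result directly.
byte 0: 01100001 XOR 01010100 = 00110101
byte 1: 01100111 XOR 11001000 = 10101111
byte 2: 01100101 XOR 01101101 = 00001000
byte 3: 01101110 XOR 11000010 = 10101100
byte 4: 01110100 XOR 11000001 = 10110101
byte 5: 00100000 XOR 01001100 = 01101100
byte 6: 01101100 XOR 10111001 = 11010101
byte 7: 01101111 XOR 11110000 = 10011111
byte 8: 01100111 XOR 11100000 = 10000111
byte 9: 01101001 XOR 11100011 = 10001010
byte 10: 01101110 XOR 11111001 = 10010111
byte 11: 00100000 XOR 11010110 = 11110110

35 af 08 ac b5 6c d5 9f 87 8a 97 f6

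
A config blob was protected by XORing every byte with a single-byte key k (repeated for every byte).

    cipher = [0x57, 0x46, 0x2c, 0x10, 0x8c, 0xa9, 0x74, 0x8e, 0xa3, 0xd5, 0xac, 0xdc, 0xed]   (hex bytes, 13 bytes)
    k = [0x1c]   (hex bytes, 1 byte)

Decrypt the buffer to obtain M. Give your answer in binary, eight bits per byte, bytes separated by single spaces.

01001011 01011010 00110000 00001100 10010000 10110101 01101000 10010010 10111111 11001001 10110000 11000000 11110001

The 1-byte key repeats, so the effective keystream is 1c 1c 1c 1c 1c 1c 1c 1c 1c 1c 1c 1c 1c.
byte 0: 01010111 XOR 00011100 = 01001011
byte 1: 01000110 XOR 00011100 = 01011010
byte 2: 00101100 XOR 00011100 = 00110000
byte 3: 00010000 XOR 00011100 = 00001100
byte 4: 10001100 XOR 00011100 = 10010000
byte 5: 10101001 XOR 00011100 = 10110101
byte 6: 01110100 XOR 00011100 = 01101000
byte 7: 10001110 XOR 00011100 = 10010010
byte 8: 10100011 XOR 00011100 = 10111111
byte 9: 11010101 XOR 00011100 = 11001001
byte 10: 10101100 XOR 00011100 = 10110000
byte 11: 11011100 XOR 00011100 = 11000000
byte 12: 11101101 XOR 00011100 = 11110001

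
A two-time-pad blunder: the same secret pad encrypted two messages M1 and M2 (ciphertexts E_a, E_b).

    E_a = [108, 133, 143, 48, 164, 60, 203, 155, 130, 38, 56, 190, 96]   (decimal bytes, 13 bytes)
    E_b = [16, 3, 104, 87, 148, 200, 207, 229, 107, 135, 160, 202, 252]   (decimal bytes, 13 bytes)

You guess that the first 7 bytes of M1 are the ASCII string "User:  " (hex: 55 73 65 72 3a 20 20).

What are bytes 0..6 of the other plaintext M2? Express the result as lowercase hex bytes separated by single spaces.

29 f5 82 15 0a d4 24

First, E_a ⊕ E_b = (M1 ⊕ K) ⊕ (M2 ⊕ K) = M1 ⊕ M2, so the key drops out. Then M2 = (M1 ⊕ M2) ⊕ M1 over the first 7 bytes.
byte 0: (6c ^ 10) ^ 55 = 7c ^ 55 = 29
byte 1: (85 ^ 03) ^ 73 = 86 ^ 73 = f5
byte 2: (8f ^ 68) ^ 65 = e7 ^ 65 = 82
byte 3: (30 ^ 57) ^ 72 = 67 ^ 72 = 15
byte 4: (a4 ^ 94) ^ 3a = 30 ^ 3a = 0a
byte 5: (3c ^ c8) ^ 20 = f4 ^ 20 = d4
byte 6: (cb ^ cf) ^ 20 = 04 ^ 20 = 24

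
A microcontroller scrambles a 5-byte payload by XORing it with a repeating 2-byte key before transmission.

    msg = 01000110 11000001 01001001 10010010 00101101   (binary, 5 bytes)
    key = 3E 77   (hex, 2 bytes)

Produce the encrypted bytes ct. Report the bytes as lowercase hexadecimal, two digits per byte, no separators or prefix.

The 2-byte key repeats, so the effective keystream is 3e 77 3e 77 3e.
byte 0: 46 XOR 3e = 78
byte 1: c1 XOR 77 = b6
byte 2: 49 XOR 3e = 77
byte 3: 92 XOR 77 = e5
byte 4: 2d XOR 3e = 13

78b677e513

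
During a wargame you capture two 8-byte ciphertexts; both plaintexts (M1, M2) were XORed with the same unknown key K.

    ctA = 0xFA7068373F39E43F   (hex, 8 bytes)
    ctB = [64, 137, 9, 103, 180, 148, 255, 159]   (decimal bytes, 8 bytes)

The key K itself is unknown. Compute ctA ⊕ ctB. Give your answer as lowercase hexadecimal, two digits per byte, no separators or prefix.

baf961508bad1ba0

ctA ⊕ ctB = (M1 ⊕ K) ⊕ (M2 ⊕ K) = M1 ⊕ M2 — the shared key cancels under XOR.
11111010 XOR 01000000 = 10111010
01110000 XOR 10001001 = 11111001
01101000 XOR 00001001 = 01100001
00110111 XOR 01100111 = 01010000
00111111 XOR 10110100 = 10001011
00111001 XOR 10010100 = 10101101
11100100 XOR 11111111 = 00011011
00111111 XOR 10011111 = 10100000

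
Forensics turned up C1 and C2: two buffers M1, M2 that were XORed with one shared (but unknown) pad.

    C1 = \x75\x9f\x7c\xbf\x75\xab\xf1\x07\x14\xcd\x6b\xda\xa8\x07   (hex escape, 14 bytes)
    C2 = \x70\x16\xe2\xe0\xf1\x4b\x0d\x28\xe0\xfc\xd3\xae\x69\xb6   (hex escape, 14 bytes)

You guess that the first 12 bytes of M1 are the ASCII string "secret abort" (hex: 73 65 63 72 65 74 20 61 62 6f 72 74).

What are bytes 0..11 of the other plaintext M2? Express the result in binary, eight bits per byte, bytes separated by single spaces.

01110110 11101100 11111101 00101101 11100001 10010100 11011100 01001110 10010110 01011110 11001010 00000000

First, C1 ⊕ C2 = (M1 ⊕ K) ⊕ (M2 ⊕ K) = M1 ⊕ M2, so the key drops out. Then M2 = (M1 ⊕ M2) ⊕ M1 over the first 12 bytes.
byte 0: (75 xor 70) xor 73 = 05 xor 73 = 76
byte 1: (9f xor 16) xor 65 = 89 xor 65 = ec
byte 2: (7c xor e2) xor 63 = 9e xor 63 = fd
byte 3: (bf xor e0) xor 72 = 5f xor 72 = 2d
byte 4: (75 xor f1) xor 65 = 84 xor 65 = e1
byte 5: (ab xor 4b) xor 74 = e0 xor 74 = 94
byte 6: (f1 xor 0d) xor 20 = fc xor 20 = dc
byte 7: (07 xor 28) xor 61 = 2f xor 61 = 4e
byte 8: (14 xor e0) xor 62 = f4 xor 62 = 96
byte 9: (cd xor fc) xor 6f = 31 xor 6f = 5e
byte 10: (6b xor d3) xor 72 = b8 xor 72 = ca
byte 11: (da xor ae) xor 74 = 74 xor 74 = 00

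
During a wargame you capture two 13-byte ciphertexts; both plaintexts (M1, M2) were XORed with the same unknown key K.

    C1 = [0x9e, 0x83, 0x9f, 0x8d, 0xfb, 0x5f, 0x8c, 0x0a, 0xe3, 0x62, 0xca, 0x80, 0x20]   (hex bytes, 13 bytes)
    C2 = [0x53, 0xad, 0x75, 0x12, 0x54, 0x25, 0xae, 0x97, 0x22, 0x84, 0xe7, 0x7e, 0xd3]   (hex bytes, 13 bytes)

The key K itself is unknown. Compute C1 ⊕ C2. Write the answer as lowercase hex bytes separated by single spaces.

cd 2e ea 9f af 7a 22 9d c1 e6 2d fe f3

C1 ⊕ C2 = (M1 ⊕ K) ⊕ (M2 ⊕ K) = M1 ⊕ M2 — the shared key cancels under XOR.
9e xor 53 = cd
83 xor ad = 2e
9f xor 75 = ea
8d xor 12 = 9f
fb xor 54 = af
5f xor 25 = 7a
8c xor ae = 22
0a xor 97 = 9d
e3 xor 22 = c1
62 xor 84 = e6
ca xor e7 = 2d
80 xor 7e = fe
20 xor d3 = f3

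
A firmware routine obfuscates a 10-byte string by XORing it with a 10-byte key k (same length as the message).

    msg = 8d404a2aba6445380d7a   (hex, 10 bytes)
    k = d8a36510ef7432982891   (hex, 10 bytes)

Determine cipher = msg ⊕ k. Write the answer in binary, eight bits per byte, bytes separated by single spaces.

XOR is its own inverse, so applying the key byte-wise gives the result directly.
8d XOR d8 = 55
40 XOR a3 = e3
4a XOR 65 = 2f
2a XOR 10 = 3a
ba XOR ef = 55
64 XOR 74 = 10
45 XOR 32 = 77
38 XOR 98 = a0
0d XOR 28 = 25
7a XOR 91 = eb

01010101 11100011 00101111 00111010 01010101 00010000 01110111 10100000 00100101 11101011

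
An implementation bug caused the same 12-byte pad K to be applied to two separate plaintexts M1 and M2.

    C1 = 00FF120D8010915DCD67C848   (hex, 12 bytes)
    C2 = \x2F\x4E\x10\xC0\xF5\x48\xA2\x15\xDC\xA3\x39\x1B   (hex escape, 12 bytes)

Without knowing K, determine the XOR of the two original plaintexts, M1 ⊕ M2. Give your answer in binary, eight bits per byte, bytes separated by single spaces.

C1 ⊕ C2 = (M1 ⊕ K) ⊕ (M2 ⊕ K) = M1 ⊕ M2 — the shared key cancels under XOR.
00 ^ 2f = 2f
ff ^ 4e = b1
12 ^ 10 = 02
0d ^ c0 = cd
80 ^ f5 = 75
10 ^ 48 = 58
91 ^ a2 = 33
5d ^ 15 = 48
cd ^ dc = 11
67 ^ a3 = c4
c8 ^ 39 = f1
48 ^ 1b = 53

00101111 10110001 00000010 11001101 01110101 01011000 00110011 01001000 00010001 11000100 11110001 01010011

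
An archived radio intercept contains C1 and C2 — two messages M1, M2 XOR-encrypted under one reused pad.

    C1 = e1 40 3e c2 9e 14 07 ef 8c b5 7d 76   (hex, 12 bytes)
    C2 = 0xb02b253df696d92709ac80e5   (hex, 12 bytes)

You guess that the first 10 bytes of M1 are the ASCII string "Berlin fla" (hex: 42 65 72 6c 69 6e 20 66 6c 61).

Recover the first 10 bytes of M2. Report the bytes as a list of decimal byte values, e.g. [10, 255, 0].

First, C1 ⊕ C2 = (M1 ⊕ K) ⊕ (M2 ⊕ K) = M1 ⊕ M2, so the key drops out. Then M2 = (M1 ⊕ M2) ⊕ M1 over the first 10 bytes.
byte 0: (e1 ⊕ b0) ⊕ 42 = 51 ⊕ 42 = 13
byte 1: (40 ⊕ 2b) ⊕ 65 = 6b ⊕ 65 = 0e
byte 2: (3e ⊕ 25) ⊕ 72 = 1b ⊕ 72 = 69
byte 3: (c2 ⊕ 3d) ⊕ 6c = ff ⊕ 6c = 93
byte 4: (9e ⊕ f6) ⊕ 69 = 68 ⊕ 69 = 01
byte 5: (14 ⊕ 96) ⊕ 6e = 82 ⊕ 6e = ec
byte 6: (07 ⊕ d9) ⊕ 20 = de ⊕ 20 = fe
byte 7: (ef ⊕ 27) ⊕ 66 = c8 ⊕ 66 = ae
byte 8: (8c ⊕ 09) ⊕ 6c = 85 ⊕ 6c = e9
byte 9: (b5 ⊕ ac) ⊕ 61 = 19 ⊕ 61 = 78

[19, 14, 105, 147, 1, 236, 254, 174, 233, 120]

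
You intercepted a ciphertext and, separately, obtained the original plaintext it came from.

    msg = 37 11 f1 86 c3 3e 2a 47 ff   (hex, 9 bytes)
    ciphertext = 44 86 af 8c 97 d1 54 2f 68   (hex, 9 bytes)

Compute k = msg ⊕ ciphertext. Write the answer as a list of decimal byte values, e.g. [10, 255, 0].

[115, 151, 94, 10, 84, 239, 126, 104, 151]

Since ciphertext = msg ⊕ k, XORing both sides with msg gives k = msg ⊕ ciphertext.
00110111 XOR 01000100 = 01110011
00010001 XOR 10000110 = 10010111
11110001 XOR 10101111 = 01011110
10000110 XOR 10001100 = 00001010
11000011 XOR 10010111 = 01010100
00111110 XOR 11010001 = 11101111
00101010 XOR 01010100 = 01111110
01000111 XOR 00101111 = 01101000
11111111 XOR 01101000 = 10010111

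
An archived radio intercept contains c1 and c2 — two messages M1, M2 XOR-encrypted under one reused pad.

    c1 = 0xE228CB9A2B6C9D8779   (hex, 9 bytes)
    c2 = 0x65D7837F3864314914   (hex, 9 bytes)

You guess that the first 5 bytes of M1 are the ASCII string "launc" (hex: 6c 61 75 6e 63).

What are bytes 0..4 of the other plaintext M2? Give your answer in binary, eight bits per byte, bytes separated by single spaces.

First, c1 ⊕ c2 = (M1 ⊕ K) ⊕ (M2 ⊕ K) = M1 ⊕ M2, so the key drops out. Then M2 = (M1 ⊕ M2) ⊕ M1 over the first 5 bytes.
byte 0: (e2 XOR 65) XOR 6c = 87 XOR 6c = eb
byte 1: (28 XOR d7) XOR 61 = ff XOR 61 = 9e
byte 2: (cb XOR 83) XOR 75 = 48 XOR 75 = 3d
byte 3: (9a XOR 7f) XOR 6e = e5 XOR 6e = 8b
byte 4: (2b XOR 38) XOR 63 = 13 XOR 63 = 70

11101011 10011110 00111101 10001011 01110000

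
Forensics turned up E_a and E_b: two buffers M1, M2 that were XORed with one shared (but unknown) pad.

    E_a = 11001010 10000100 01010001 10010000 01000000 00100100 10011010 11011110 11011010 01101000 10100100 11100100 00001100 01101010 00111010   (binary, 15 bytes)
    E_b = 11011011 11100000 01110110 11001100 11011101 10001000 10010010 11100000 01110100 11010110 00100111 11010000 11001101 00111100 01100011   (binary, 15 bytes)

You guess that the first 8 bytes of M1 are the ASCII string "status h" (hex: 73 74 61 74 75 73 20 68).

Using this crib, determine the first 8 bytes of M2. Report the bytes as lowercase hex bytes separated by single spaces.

62 10 46 28 e8 df 28 56

First, E_a ⊕ E_b = (M1 ⊕ K) ⊕ (M2 ⊕ K) = M1 ⊕ M2, so the key drops out. Then M2 = (M1 ⊕ M2) ⊕ M1 over the first 8 bytes.
byte 0: (ca xor db) xor 73 = 11 xor 73 = 62
byte 1: (84 xor e0) xor 74 = 64 xor 74 = 10
byte 2: (51 xor 76) xor 61 = 27 xor 61 = 46
byte 3: (90 xor cc) xor 74 = 5c xor 74 = 28
byte 4: (40 xor dd) xor 75 = 9d xor 75 = e8
byte 5: (24 xor 88) xor 73 = ac xor 73 = df
byte 6: (9a xor 92) xor 20 = 08 xor 20 = 28
byte 7: (de xor e0) xor 68 = 3e xor 68 = 56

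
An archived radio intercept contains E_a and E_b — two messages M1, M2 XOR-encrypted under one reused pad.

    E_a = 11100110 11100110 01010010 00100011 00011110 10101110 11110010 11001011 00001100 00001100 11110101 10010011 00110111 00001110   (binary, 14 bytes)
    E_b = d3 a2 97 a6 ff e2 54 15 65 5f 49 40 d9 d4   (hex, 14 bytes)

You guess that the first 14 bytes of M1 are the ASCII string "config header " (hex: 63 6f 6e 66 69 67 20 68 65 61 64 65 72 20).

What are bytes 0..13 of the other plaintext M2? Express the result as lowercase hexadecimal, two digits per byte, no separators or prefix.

First, E_a ⊕ E_b = (M1 ⊕ K) ⊕ (M2 ⊕ K) = M1 ⊕ M2, so the key drops out. Then M2 = (M1 ⊕ M2) ⊕ M1 over the first 14 bytes.
byte 0: (e6 ⊕ d3) ⊕ 63 = 35 ⊕ 63 = 56
byte 1: (e6 ⊕ a2) ⊕ 6f = 44 ⊕ 6f = 2b
byte 2: (52 ⊕ 97) ⊕ 6e = c5 ⊕ 6e = ab
byte 3: (23 ⊕ a6) ⊕ 66 = 85 ⊕ 66 = e3
byte 4: (1e ⊕ ff) ⊕ 69 = e1 ⊕ 69 = 88
byte 5: (ae ⊕ e2) ⊕ 67 = 4c ⊕ 67 = 2b
byte 6: (f2 ⊕ 54) ⊕ 20 = a6 ⊕ 20 = 86
byte 7: (cb ⊕ 15) ⊕ 68 = de ⊕ 68 = b6
byte 8: (0c ⊕ 65) ⊕ 65 = 69 ⊕ 65 = 0c
byte 9: (0c ⊕ 5f) ⊕ 61 = 53 ⊕ 61 = 32
byte 10: (f5 ⊕ 49) ⊕ 64 = bc ⊕ 64 = d8
byte 11: (93 ⊕ 40) ⊕ 65 = d3 ⊕ 65 = b6
byte 12: (37 ⊕ d9) ⊕ 72 = ee ⊕ 72 = 9c
byte 13: (0e ⊕ d4) ⊕ 20 = da ⊕ 20 = fa

562babe3882b86b60c32d8b69cfa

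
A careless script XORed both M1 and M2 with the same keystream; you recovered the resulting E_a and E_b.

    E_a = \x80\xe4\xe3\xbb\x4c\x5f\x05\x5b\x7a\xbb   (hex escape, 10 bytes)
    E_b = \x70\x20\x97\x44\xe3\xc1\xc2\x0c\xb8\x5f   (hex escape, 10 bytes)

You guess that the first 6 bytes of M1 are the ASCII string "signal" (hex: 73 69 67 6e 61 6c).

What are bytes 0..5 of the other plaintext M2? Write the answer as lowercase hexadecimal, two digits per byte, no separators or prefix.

83ad1391cef2

First, E_a ⊕ E_b = (M1 ⊕ K) ⊕ (M2 ⊕ K) = M1 ⊕ M2, so the key drops out. Then M2 = (M1 ⊕ M2) ⊕ M1 over the first 6 bytes.
byte 0: (80 ^ 70) ^ 73 = f0 ^ 73 = 83
byte 1: (e4 ^ 20) ^ 69 = c4 ^ 69 = ad
byte 2: (e3 ^ 97) ^ 67 = 74 ^ 67 = 13
byte 3: (bb ^ 44) ^ 6e = ff ^ 6e = 91
byte 4: (4c ^ e3) ^ 61 = af ^ 61 = ce
byte 5: (5f ^ c1) ^ 6c = 9e ^ 6c = f2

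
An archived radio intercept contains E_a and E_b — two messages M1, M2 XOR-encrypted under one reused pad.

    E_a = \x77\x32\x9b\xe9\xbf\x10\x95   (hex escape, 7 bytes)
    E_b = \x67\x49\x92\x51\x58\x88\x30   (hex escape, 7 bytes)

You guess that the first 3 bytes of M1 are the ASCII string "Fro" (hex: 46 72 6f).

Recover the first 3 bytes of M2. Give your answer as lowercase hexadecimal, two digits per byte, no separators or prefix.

560966

First, E_a ⊕ E_b = (M1 ⊕ K) ⊕ (M2 ⊕ K) = M1 ⊕ M2, so the key drops out. Then M2 = (M1 ⊕ M2) ⊕ M1 over the first 3 bytes.
byte 0: (77 xor 67) xor 46 = 10 xor 46 = 56
byte 1: (32 xor 49) xor 72 = 7b xor 72 = 09
byte 2: (9b xor 92) xor 6f = 09 xor 6f = 66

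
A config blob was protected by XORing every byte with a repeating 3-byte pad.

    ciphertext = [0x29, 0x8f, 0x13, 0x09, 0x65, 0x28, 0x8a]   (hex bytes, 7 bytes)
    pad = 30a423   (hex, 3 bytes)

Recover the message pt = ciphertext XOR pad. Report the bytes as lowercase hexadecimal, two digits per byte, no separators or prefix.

The 3-byte key repeats, so the effective keystream is 30 a4 23 30 a4 23 30.
byte 0: 29 ⊕ 30 = 19
byte 1: 8f ⊕ a4 = 2b
byte 2: 13 ⊕ 23 = 30
byte 3: 09 ⊕ 30 = 39
byte 4: 65 ⊕ a4 = c1
byte 5: 28 ⊕ 23 = 0b
byte 6: 8a ⊕ 30 = ba

192b3039c10bba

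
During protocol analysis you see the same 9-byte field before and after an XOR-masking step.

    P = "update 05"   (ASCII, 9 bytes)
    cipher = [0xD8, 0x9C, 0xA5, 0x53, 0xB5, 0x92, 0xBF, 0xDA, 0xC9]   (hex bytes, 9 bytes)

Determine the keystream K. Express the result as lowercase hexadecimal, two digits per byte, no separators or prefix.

adecc132c1f79feafc

Since cipher = P ⊕ K, XORing both sides with P gives K = P ⊕ cipher.
117 ⊕ 216 = 173
112 ⊕ 156 = 236
100 ⊕ 165 = 193
 97 ⊕  83 =  50
116 ⊕ 181 = 193
101 ⊕ 146 = 247
 32 ⊕ 191 = 159
 48 ⊕ 218 = 234
 53 ⊕ 201 = 252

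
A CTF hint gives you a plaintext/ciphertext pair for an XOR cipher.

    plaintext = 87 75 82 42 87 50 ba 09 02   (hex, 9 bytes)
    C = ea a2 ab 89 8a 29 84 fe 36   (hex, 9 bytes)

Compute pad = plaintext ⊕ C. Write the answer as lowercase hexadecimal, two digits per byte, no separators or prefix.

Since C = plaintext ⊕ pad, XORing both sides with plaintext gives pad = plaintext ⊕ C.
87 XOR ea = 6d
75 XOR a2 = d7
82 XOR ab = 29
42 XOR 89 = cb
87 XOR 8a = 0d
50 XOR 29 = 79
ba XOR 84 = 3e
09 XOR fe = f7
02 XOR 36 = 34

6dd729cb0d793ef734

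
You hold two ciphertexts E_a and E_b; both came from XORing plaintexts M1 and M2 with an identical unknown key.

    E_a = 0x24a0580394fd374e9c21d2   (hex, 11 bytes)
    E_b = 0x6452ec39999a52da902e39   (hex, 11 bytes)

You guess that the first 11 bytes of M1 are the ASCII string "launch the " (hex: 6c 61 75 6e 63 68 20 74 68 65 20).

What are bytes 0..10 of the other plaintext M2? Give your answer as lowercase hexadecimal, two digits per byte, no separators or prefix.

2c93c1546e0f45e0646acb

First, E_a ⊕ E_b = (M1 ⊕ K) ⊕ (M2 ⊕ K) = M1 ⊕ M2, so the key drops out. Then M2 = (M1 ⊕ M2) ⊕ M1 over the first 11 bytes.
byte 0: (24 ^ 64) ^ 6c = 40 ^ 6c = 2c
byte 1: (a0 ^ 52) ^ 61 = f2 ^ 61 = 93
byte 2: (58 ^ ec) ^ 75 = b4 ^ 75 = c1
byte 3: (03 ^ 39) ^ 6e = 3a ^ 6e = 54
byte 4: (94 ^ 99) ^ 63 = 0d ^ 63 = 6e
byte 5: (fd ^ 9a) ^ 68 = 67 ^ 68 = 0f
byte 6: (37 ^ 52) ^ 20 = 65 ^ 20 = 45
byte 7: (4e ^ da) ^ 74 = 94 ^ 74 = e0
byte 8: (9c ^ 90) ^ 68 = 0c ^ 68 = 64
byte 9: (21 ^ 2e) ^ 65 = 0f ^ 65 = 6a
byte 10: (d2 ^ 39) ^ 20 = eb ^ 20 = cb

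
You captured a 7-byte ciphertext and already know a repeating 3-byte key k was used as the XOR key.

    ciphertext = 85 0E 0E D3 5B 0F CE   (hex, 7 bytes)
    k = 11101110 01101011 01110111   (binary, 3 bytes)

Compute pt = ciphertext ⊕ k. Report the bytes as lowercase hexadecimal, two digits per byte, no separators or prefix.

6b65793d307820

The 3-byte key repeats, so the effective keystream is ee 6b 77 ee 6b 77 ee.
byte 0: 85 XOR ee = 6b
byte 1: 0e XOR 6b = 65
byte 2: 0e XOR 77 = 79
byte 3: d3 XOR ee = 3d
byte 4: 5b XOR 6b = 30
byte 5: 0f XOR 77 = 78
byte 6: ce XOR ee = 20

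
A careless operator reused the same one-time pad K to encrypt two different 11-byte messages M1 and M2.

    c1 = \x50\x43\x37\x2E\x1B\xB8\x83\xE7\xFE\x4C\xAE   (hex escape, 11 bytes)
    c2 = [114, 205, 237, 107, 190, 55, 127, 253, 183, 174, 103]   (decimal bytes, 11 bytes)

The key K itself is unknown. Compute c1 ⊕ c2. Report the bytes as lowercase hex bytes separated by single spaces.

22 8e da 45 a5 8f fc 1a 49 e2 c9

c1 ⊕ c2 = (M1 ⊕ K) ⊕ (M2 ⊕ K) = M1 ⊕ M2 — the shared key cancels under XOR.
50 ^ 72 = 22
43 ^ cd = 8e
37 ^ ed = da
2e ^ 6b = 45
1b ^ be = a5
b8 ^ 37 = 8f
83 ^ 7f = fc
e7 ^ fd = 1a
fe ^ b7 = 49
4c ^ ae = e2
ae ^ 67 = c9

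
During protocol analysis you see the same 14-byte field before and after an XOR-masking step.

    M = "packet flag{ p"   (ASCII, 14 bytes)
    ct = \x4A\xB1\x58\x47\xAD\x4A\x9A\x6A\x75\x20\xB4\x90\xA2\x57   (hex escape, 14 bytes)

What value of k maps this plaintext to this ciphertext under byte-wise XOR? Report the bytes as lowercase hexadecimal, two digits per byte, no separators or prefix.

Since ct = M ⊕ k, XORing both sides with M gives k = M ⊕ ct.
byte 0: 70 XOR 4a = 3a
byte 1: 61 XOR b1 = d0
byte 2: 63 XOR 58 = 3b
byte 3: 6b XOR 47 = 2c
byte 4: 65 XOR ad = c8
byte 5: 74 XOR 4a = 3e
byte 6: 20 XOR 9a = ba
byte 7: 66 XOR 6a = 0c
byte 8: 6c XOR 75 = 19
byte 9: 61 XOR 20 = 41
byte 10: 67 XOR b4 = d3
byte 11: 7b XOR 90 = eb
byte 12: 20 XOR a2 = 82
byte 13: 70 XOR 57 = 27

3ad03b2cc83eba0c1941d3eb8227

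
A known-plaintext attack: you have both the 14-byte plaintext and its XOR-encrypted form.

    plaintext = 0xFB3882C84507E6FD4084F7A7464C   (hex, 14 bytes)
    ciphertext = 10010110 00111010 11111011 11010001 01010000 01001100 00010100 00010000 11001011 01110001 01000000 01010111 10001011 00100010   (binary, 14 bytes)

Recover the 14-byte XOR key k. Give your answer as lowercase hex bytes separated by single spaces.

6d 02 79 19 15 4b f2 ed 8b f5 b7 f0 cd 6e

Since ciphertext = plaintext ⊕ k, XORing both sides with plaintext gives k = plaintext ⊕ ciphertext.
fb ^ 96 = 6d
38 ^ 3a = 02
82 ^ fb = 79
c8 ^ d1 = 19
45 ^ 50 = 15
07 ^ 4c = 4b
e6 ^ 14 = f2
fd ^ 10 = ed
40 ^ cb = 8b
84 ^ 71 = f5
f7 ^ 40 = b7
a7 ^ 57 = f0
46 ^ 8b = cd
4c ^ 22 = 6e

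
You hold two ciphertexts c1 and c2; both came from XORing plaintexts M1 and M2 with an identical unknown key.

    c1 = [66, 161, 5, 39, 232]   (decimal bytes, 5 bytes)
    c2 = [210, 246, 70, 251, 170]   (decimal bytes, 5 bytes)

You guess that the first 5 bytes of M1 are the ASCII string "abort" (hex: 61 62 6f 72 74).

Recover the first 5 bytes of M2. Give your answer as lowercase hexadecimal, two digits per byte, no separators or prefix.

f1352cae36

First, c1 ⊕ c2 = (M1 ⊕ K) ⊕ (M2 ⊕ K) = M1 ⊕ M2, so the key drops out. Then M2 = (M1 ⊕ M2) ⊕ M1 over the first 5 bytes.
byte 0: (42 xor d2) xor 61 = 90 xor 61 = f1
byte 1: (a1 xor f6) xor 62 = 57 xor 62 = 35
byte 2: (05 xor 46) xor 6f = 43 xor 6f = 2c
byte 3: (27 xor fb) xor 72 = dc xor 72 = ae
byte 4: (e8 xor aa) xor 74 = 42 xor 74 = 36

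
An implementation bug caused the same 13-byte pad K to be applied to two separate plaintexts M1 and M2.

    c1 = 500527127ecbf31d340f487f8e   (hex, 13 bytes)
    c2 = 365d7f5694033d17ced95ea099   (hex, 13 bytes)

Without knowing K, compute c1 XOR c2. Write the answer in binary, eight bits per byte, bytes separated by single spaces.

c1 ⊕ c2 = (M1 ⊕ K) ⊕ (M2 ⊕ K) = M1 ⊕ M2 — the shared key cancels under XOR.
50 ⊕ 36 = 66
05 ⊕ 5d = 58
27 ⊕ 7f = 58
12 ⊕ 56 = 44
7e ⊕ 94 = ea
cb ⊕ 03 = c8
f3 ⊕ 3d = ce
1d ⊕ 17 = 0a
34 ⊕ ce = fa
0f ⊕ d9 = d6
48 ⊕ 5e = 16
7f ⊕ a0 = df
8e ⊕ 99 = 17

01100110 01011000 01011000 01000100 11101010 11001000 11001110 00001010 11111010 11010110 00010110 11011111 00010111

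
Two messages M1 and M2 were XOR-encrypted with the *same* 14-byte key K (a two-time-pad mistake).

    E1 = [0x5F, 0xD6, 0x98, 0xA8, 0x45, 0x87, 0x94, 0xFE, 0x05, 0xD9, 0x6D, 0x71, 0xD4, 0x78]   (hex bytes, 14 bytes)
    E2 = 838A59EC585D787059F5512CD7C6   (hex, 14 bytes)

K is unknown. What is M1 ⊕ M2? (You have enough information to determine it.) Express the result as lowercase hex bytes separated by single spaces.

E1 ⊕ E2 = (M1 ⊕ K) ⊕ (M2 ⊕ K) = M1 ⊕ M2 — the shared key cancels under XOR.
byte 0: 5f ⊕ 83 = dc
byte 1: d6 ⊕ 8a = 5c
byte 2: 98 ⊕ 59 = c1
byte 3: a8 ⊕ ec = 44
byte 4: 45 ⊕ 58 = 1d
byte 5: 87 ⊕ 5d = da
byte 6: 94 ⊕ 78 = ec
byte 7: fe ⊕ 70 = 8e
byte 8: 05 ⊕ 59 = 5c
byte 9: d9 ⊕ f5 = 2c
byte 10: 6d ⊕ 51 = 3c
byte 11: 71 ⊕ 2c = 5d
byte 12: d4 ⊕ d7 = 03
byte 13: 78 ⊕ c6 = be

dc 5c c1 44 1d da ec 8e 5c 2c 3c 5d 03 be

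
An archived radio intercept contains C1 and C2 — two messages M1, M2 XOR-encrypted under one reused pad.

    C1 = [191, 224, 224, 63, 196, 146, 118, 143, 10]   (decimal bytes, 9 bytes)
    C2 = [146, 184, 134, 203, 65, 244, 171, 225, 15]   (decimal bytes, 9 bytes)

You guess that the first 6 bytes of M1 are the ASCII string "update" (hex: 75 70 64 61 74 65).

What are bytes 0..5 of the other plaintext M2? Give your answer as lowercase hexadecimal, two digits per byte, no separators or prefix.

58280295f103

First, C1 ⊕ C2 = (M1 ⊕ K) ⊕ (M2 ⊕ K) = M1 ⊕ M2, so the key drops out. Then M2 = (M1 ⊕ M2) ⊕ M1 over the first 6 bytes.
byte 0: (bf ^ 92) ^ 75 = 2d ^ 75 = 58
byte 1: (e0 ^ b8) ^ 70 = 58 ^ 70 = 28
byte 2: (e0 ^ 86) ^ 64 = 66 ^ 64 = 02
byte 3: (3f ^ cb) ^ 61 = f4 ^ 61 = 95
byte 4: (c4 ^ 41) ^ 74 = 85 ^ 74 = f1
byte 5: (92 ^ f4) ^ 65 = 66 ^ 65 = 03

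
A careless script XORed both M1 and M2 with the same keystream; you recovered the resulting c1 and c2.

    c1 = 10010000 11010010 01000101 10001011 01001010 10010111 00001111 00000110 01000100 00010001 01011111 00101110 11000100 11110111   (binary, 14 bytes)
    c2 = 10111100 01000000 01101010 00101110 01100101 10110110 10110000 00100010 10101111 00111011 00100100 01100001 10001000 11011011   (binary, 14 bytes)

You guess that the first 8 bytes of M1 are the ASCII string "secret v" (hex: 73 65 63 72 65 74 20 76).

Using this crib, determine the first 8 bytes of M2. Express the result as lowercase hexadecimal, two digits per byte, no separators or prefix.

5ff74cd74a559f52

First, c1 ⊕ c2 = (M1 ⊕ K) ⊕ (M2 ⊕ K) = M1 ⊕ M2, so the key drops out. Then M2 = (M1 ⊕ M2) ⊕ M1 over the first 8 bytes.
byte 0: (90 ^ bc) ^ 73 = 2c ^ 73 = 5f
byte 1: (d2 ^ 40) ^ 65 = 92 ^ 65 = f7
byte 2: (45 ^ 6a) ^ 63 = 2f ^ 63 = 4c
byte 3: (8b ^ 2e) ^ 72 = a5 ^ 72 = d7
byte 4: (4a ^ 65) ^ 65 = 2f ^ 65 = 4a
byte 5: (97 ^ b6) ^ 74 = 21 ^ 74 = 55
byte 6: (0f ^ b0) ^ 20 = bf ^ 20 = 9f
byte 7: (06 ^ 22) ^ 76 = 24 ^ 76 = 52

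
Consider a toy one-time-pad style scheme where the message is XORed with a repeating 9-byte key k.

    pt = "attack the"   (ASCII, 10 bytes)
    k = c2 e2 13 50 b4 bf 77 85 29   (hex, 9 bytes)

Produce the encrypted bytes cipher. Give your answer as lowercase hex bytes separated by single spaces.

a3 96 67 31 d7 d4 57 f1 41 a7

The 9-byte key repeats, so the effective keystream is c2 e2 13 50 b4 bf 77 85 29 c2.
byte 0:  97 ^ 194 = 163
byte 1: 116 ^ 226 = 150
byte 2: 116 ^  19 = 103
byte 3:  97 ^  80 =  49
byte 4:  99 ^ 180 = 215
byte 5: 107 ^ 191 = 212
byte 6:  32 ^ 119 =  87
byte 7: 116 ^ 133 = 241
byte 8: 104 ^  41 =  65
byte 9: 101 ^ 194 = 167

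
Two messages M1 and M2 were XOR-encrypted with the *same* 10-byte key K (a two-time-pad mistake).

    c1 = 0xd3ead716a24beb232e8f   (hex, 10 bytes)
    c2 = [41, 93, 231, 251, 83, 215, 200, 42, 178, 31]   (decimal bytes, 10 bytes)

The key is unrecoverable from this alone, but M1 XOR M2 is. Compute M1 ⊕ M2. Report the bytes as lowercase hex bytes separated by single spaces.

c1 ⊕ c2 = (M1 ⊕ K) ⊕ (M2 ⊕ K) = M1 ⊕ M2 — the shared key cancels under XOR.
d3 ⊕ 29 = fa
ea ⊕ 5d = b7
d7 ⊕ e7 = 30
16 ⊕ fb = ed
a2 ⊕ 53 = f1
4b ⊕ d7 = 9c
eb ⊕ c8 = 23
23 ⊕ 2a = 09
2e ⊕ b2 = 9c
8f ⊕ 1f = 90

fa b7 30 ed f1 9c 23 09 9c 90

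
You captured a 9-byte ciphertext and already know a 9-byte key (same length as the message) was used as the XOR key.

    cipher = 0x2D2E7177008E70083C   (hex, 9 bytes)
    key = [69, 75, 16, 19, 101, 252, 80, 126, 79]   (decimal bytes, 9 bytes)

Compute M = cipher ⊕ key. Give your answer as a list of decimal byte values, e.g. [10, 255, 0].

[104, 101, 97, 100, 101, 114, 32, 118, 115]

XOR is its own inverse, so applying the key byte-wise gives the result directly.
byte 0:  45 xor  69 = 104
byte 1:  46 xor  75 = 101
byte 2: 113 xor  16 =  97
byte 3: 119 xor  19 = 100
byte 4:   0 xor 101 = 101
byte 5: 142 xor 252 = 114
byte 6: 112 xor  80 =  32
byte 7:   8 xor 126 = 118
byte 8:  60 xor  79 = 115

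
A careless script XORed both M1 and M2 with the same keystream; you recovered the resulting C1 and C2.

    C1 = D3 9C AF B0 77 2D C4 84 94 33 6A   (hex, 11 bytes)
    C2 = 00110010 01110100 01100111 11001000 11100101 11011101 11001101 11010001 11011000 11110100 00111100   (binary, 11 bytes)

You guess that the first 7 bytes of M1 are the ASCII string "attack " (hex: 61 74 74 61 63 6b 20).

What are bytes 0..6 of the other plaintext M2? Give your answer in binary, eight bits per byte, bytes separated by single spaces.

First, C1 ⊕ C2 = (M1 ⊕ K) ⊕ (M2 ⊕ K) = M1 ⊕ M2, so the key drops out. Then M2 = (M1 ⊕ M2) ⊕ M1 over the first 7 bytes.
byte 0: (d3 ^ 32) ^ 61 = e1 ^ 61 = 80
byte 1: (9c ^ 74) ^ 74 = e8 ^ 74 = 9c
byte 2: (af ^ 67) ^ 74 = c8 ^ 74 = bc
byte 3: (b0 ^ c8) ^ 61 = 78 ^ 61 = 19
byte 4: (77 ^ e5) ^ 63 = 92 ^ 63 = f1
byte 5: (2d ^ dd) ^ 6b = f0 ^ 6b = 9b
byte 6: (c4 ^ cd) ^ 20 = 09 ^ 20 = 29

10000000 10011100 10111100 00011001 11110001 10011011 00101001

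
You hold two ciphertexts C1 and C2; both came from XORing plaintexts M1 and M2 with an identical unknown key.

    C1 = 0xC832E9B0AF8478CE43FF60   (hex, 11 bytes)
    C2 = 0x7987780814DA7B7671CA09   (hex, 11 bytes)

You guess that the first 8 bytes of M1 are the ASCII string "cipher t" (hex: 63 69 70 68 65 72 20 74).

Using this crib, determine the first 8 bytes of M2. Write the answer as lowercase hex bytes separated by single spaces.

First, C1 ⊕ C2 = (M1 ⊕ K) ⊕ (M2 ⊕ K) = M1 ⊕ M2, so the key drops out. Then M2 = (M1 ⊕ M2) ⊕ M1 over the first 8 bytes.
byte 0: (c8 ^ 79) ^ 63 = b1 ^ 63 = d2
byte 1: (32 ^ 87) ^ 69 = b5 ^ 69 = dc
byte 2: (e9 ^ 78) ^ 70 = 91 ^ 70 = e1
byte 3: (b0 ^ 08) ^ 68 = b8 ^ 68 = d0
byte 4: (af ^ 14) ^ 65 = bb ^ 65 = de
byte 5: (84 ^ da) ^ 72 = 5e ^ 72 = 2c
byte 6: (78 ^ 7b) ^ 20 = 03 ^ 20 = 23
byte 7: (ce ^ 76) ^ 74 = b8 ^ 74 = cc

d2 dc e1 d0 de 2c 23 cc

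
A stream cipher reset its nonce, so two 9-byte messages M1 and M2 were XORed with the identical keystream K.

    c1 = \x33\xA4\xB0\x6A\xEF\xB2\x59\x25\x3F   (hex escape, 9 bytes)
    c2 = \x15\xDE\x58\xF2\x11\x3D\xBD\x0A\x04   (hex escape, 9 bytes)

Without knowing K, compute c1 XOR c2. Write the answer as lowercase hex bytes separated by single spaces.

26 7a e8 98 fe 8f e4 2f 3b

c1 ⊕ c2 = (M1 ⊕ K) ⊕ (M2 ⊕ K) = M1 ⊕ M2 — the shared key cancels under XOR.
byte 0: 00110011 ⊕ 00010101 = 00100110
byte 1: 10100100 ⊕ 11011110 = 01111010
byte 2: 10110000 ⊕ 01011000 = 11101000
byte 3: 01101010 ⊕ 11110010 = 10011000
byte 4: 11101111 ⊕ 00010001 = 11111110
byte 5: 10110010 ⊕ 00111101 = 10001111
byte 6: 01011001 ⊕ 10111101 = 11100100
byte 7: 00100101 ⊕ 00001010 = 00101111
byte 8: 00111111 ⊕ 00000100 = 00111011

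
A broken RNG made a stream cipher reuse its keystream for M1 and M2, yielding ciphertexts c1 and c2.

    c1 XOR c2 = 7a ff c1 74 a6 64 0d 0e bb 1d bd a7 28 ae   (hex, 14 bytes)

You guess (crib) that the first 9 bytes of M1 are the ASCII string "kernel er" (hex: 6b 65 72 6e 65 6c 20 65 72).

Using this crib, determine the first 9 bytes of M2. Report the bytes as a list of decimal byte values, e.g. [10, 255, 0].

[17, 154, 179, 26, 195, 8, 45, 107, 201]

Since c1 ⊕ c2 = M1 ⊕ M2, XORing with the guessed M1 bytes yields the corresponding M2 bytes: M2 = (c1 ⊕ c2) ⊕ M1.
byte 0: 7a xor 6b = 11
byte 1: ff xor 65 = 9a
byte 2: c1 xor 72 = b3
byte 3: 74 xor 6e = 1a
byte 4: a6 xor 65 = c3
byte 5: 64 xor 6c = 08
byte 6: 0d xor 20 = 2d
byte 7: 0e xor 65 = 6b
byte 8: bb xor 72 = c9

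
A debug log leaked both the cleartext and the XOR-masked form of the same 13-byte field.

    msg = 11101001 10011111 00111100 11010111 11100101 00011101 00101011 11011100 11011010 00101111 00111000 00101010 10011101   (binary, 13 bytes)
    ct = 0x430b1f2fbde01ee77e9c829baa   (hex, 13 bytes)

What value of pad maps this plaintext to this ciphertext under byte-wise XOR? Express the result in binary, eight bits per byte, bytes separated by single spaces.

10101010 10010100 00100011 11111000 01011000 11111101 00110101 00111011 10100100 10110011 10111010 10110001 00110111

Since ct = msg ⊕ pad, XORing both sides with msg gives pad = msg ⊕ ct.
e9 ^ 43 = aa
9f ^ 0b = 94
3c ^ 1f = 23
d7 ^ 2f = f8
e5 ^ bd = 58
1d ^ e0 = fd
2b ^ 1e = 35
dc ^ e7 = 3b
da ^ 7e = a4
2f ^ 9c = b3
38 ^ 82 = ba
2a ^ 9b = b1
9d ^ aa = 37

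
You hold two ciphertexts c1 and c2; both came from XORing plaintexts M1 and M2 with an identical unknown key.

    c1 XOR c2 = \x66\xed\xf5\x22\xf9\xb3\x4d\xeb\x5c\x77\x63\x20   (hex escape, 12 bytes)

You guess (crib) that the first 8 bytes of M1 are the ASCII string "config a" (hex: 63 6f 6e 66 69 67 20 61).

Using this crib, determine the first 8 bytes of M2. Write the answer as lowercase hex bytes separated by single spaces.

Since c1 ⊕ c2 = M1 ⊕ M2, XORing with the guessed M1 bytes yields the corresponding M2 bytes: M2 = (c1 ⊕ c2) ⊕ M1.
01100110 XOR 01100011 = 00000101
11101101 XOR 01101111 = 10000010
11110101 XOR 01101110 = 10011011
00100010 XOR 01100110 = 01000100
11111001 XOR 01101001 = 10010000
10110011 XOR 01100111 = 11010100
01001101 XOR 00100000 = 01101101
11101011 XOR 01100001 = 10001010

05 82 9b 44 90 d4 6d 8a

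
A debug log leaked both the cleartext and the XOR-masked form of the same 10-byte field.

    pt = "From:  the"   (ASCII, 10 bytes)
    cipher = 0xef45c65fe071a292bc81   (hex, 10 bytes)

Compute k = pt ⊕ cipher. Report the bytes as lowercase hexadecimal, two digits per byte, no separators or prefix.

Since cipher = pt ⊕ k, XORing both sides with pt gives k = pt ⊕ cipher.
byte 0: 46 XOR ef = a9
byte 1: 72 XOR 45 = 37
byte 2: 6f XOR c6 = a9
byte 3: 6d XOR 5f = 32
byte 4: 3a XOR e0 = da
byte 5: 20 XOR 71 = 51
byte 6: 20 XOR a2 = 82
byte 7: 74 XOR 92 = e6
byte 8: 68 XOR bc = d4
byte 9: 65 XOR 81 = e4

a937a932da5182e6d4e4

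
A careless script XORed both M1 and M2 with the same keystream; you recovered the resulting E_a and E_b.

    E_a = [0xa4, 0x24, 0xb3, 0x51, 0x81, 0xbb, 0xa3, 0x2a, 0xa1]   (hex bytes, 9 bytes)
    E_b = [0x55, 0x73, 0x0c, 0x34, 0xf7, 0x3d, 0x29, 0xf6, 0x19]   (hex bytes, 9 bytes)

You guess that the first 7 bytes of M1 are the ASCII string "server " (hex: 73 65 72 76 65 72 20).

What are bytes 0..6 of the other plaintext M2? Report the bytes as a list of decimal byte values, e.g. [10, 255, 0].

[130, 50, 205, 19, 19, 244, 170]

First, E_a ⊕ E_b = (M1 ⊕ K) ⊕ (M2 ⊕ K) = M1 ⊕ M2, so the key drops out. Then M2 = (M1 ⊕ M2) ⊕ M1 over the first 7 bytes.
byte 0: (a4 XOR 55) XOR 73 = f1 XOR 73 = 82
byte 1: (24 XOR 73) XOR 65 = 57 XOR 65 = 32
byte 2: (b3 XOR 0c) XOR 72 = bf XOR 72 = cd
byte 3: (51 XOR 34) XOR 76 = 65 XOR 76 = 13
byte 4: (81 XOR f7) XOR 65 = 76 XOR 65 = 13
byte 5: (bb XOR 3d) XOR 72 = 86 XOR 72 = f4
byte 6: (a3 XOR 29) XOR 20 = 8a XOR 20 = aa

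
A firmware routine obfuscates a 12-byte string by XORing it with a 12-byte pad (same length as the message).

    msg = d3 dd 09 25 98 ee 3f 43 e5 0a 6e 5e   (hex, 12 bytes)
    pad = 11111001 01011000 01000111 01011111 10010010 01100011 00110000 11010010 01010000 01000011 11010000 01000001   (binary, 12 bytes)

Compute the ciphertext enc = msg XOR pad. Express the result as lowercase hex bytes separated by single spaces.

2a 85 4e 7a 0a 8d 0f 91 b5 49 be 1f

XOR is its own inverse, so applying the key byte-wise gives the result directly.
byte 0: 211 ⊕ 249 =  42
byte 1: 221 ⊕  88 = 133
byte 2:   9 ⊕  71 =  78
byte 3:  37 ⊕  95 = 122
byte 4: 152 ⊕ 146 =  10
byte 5: 238 ⊕  99 = 141
byte 6:  63 ⊕  48 =  15
byte 7:  67 ⊕ 210 = 145
byte 8: 229 ⊕  80 = 181
byte 9:  10 ⊕  67 =  73
byte 10: 110 ⊕ 208 = 190
byte 11:  94 ⊕  65 =  31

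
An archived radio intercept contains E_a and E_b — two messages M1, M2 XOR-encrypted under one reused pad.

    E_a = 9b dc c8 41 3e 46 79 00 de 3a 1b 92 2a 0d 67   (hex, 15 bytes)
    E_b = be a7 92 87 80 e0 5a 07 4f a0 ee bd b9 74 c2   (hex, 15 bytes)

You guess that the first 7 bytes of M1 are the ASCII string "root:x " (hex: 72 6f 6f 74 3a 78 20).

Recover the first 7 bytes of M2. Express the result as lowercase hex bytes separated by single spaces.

First, E_a ⊕ E_b = (M1 ⊕ K) ⊕ (M2 ⊕ K) = M1 ⊕ M2, so the key drops out. Then M2 = (M1 ⊕ M2) ⊕ M1 over the first 7 bytes.
byte 0: (9b XOR be) XOR 72 = 25 XOR 72 = 57
byte 1: (dc XOR a7) XOR 6f = 7b XOR 6f = 14
byte 2: (c8 XOR 92) XOR 6f = 5a XOR 6f = 35
byte 3: (41 XOR 87) XOR 74 = c6 XOR 74 = b2
byte 4: (3e XOR 80) XOR 3a = be XOR 3a = 84
byte 5: (46 XOR e0) XOR 78 = a6 XOR 78 = de
byte 6: (79 XOR 5a) XOR 20 = 23 XOR 20 = 03

57 14 35 b2 84 de 03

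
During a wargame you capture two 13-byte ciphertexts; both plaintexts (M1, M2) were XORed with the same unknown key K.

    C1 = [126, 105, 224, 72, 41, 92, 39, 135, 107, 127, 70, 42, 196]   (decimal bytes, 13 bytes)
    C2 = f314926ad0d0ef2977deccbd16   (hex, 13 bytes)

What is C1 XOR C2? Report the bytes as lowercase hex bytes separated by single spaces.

8d 7d 72 22 f9 8c c8 ae 1c a1 8a 97 d2

C1 ⊕ C2 = (M1 ⊕ K) ⊕ (M2 ⊕ K) = M1 ⊕ M2 — the shared key cancels under XOR.
byte 0: 7e ⊕ f3 = 8d
byte 1: 69 ⊕ 14 = 7d
byte 2: e0 ⊕ 92 = 72
byte 3: 48 ⊕ 6a = 22
byte 4: 29 ⊕ d0 = f9
byte 5: 5c ⊕ d0 = 8c
byte 6: 27 ⊕ ef = c8
byte 7: 87 ⊕ 29 = ae
byte 8: 6b ⊕ 77 = 1c
byte 9: 7f ⊕ de = a1
byte 10: 46 ⊕ cc = 8a
byte 11: 2a ⊕ bd = 97
byte 12: c4 ⊕ 16 = d2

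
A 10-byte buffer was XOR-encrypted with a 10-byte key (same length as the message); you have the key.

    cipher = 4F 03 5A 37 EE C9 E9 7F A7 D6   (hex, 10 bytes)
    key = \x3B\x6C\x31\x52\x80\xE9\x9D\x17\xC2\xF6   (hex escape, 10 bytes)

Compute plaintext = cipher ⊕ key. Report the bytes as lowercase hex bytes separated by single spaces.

74 6f 6b 65 6e 20 74 68 65 20

XOR is its own inverse, so applying the key byte-wise gives the result directly.
byte 0: 4f xor 3b = 74
byte 1: 03 xor 6c = 6f
byte 2: 5a xor 31 = 6b
byte 3: 37 xor 52 = 65
byte 4: ee xor 80 = 6e
byte 5: c9 xor e9 = 20
byte 6: e9 xor 9d = 74
byte 7: 7f xor 17 = 68
byte 8: a7 xor c2 = 65
byte 9: d6 xor f6 = 20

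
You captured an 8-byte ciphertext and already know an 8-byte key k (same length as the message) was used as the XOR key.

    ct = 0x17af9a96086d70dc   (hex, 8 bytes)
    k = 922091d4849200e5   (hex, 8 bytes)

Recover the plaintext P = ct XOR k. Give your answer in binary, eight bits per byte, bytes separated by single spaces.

17 ⊕ 92 = 85
af ⊕ 20 = 8f
9a ⊕ 91 = 0b
96 ⊕ d4 = 42
08 ⊕ 84 = 8c
6d ⊕ 92 = ff
70 ⊕ 00 = 70
dc ⊕ e5 = 39

10000101 10001111 00001011 01000010 10001100 11111111 01110000 00111001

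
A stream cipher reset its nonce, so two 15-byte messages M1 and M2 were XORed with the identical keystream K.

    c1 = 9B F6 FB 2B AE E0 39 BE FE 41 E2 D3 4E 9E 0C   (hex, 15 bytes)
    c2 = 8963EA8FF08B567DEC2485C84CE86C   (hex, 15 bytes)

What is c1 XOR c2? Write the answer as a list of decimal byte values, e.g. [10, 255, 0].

c1 ⊕ c2 = (M1 ⊕ K) ⊕ (M2 ⊕ K) = M1 ⊕ M2 — the shared key cancels under XOR.
byte 0: 10011011 ^ 10001001 = 00010010
byte 1: 11110110 ^ 01100011 = 10010101
byte 2: 11111011 ^ 11101010 = 00010001
byte 3: 00101011 ^ 10001111 = 10100100
byte 4: 10101110 ^ 11110000 = 01011110
byte 5: 11100000 ^ 10001011 = 01101011
byte 6: 00111001 ^ 01010110 = 01101111
byte 7: 10111110 ^ 01111101 = 11000011
byte 8: 11111110 ^ 11101100 = 00010010
byte 9: 01000001 ^ 00100100 = 01100101
byte 10: 11100010 ^ 10000101 = 01100111
byte 11: 11010011 ^ 11001000 = 00011011
byte 12: 01001110 ^ 01001100 = 00000010
byte 13: 10011110 ^ 11101000 = 01110110
byte 14: 00001100 ^ 01101100 = 01100000

[18, 149, 17, 164, 94, 107, 111, 195, 18, 101, 103, 27, 2, 118, 96]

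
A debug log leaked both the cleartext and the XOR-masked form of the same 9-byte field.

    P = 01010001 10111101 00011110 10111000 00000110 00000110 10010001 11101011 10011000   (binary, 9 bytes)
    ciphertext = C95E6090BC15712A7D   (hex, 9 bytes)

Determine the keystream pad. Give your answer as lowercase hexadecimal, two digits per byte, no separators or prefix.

Since ciphertext = P ⊕ pad, XORing both sides with P gives pad = P ⊕ ciphertext.
byte 0: 51 xor c9 = 98
byte 1: bd xor 5e = e3
byte 2: 1e xor 60 = 7e
byte 3: b8 xor 90 = 28
byte 4: 06 xor bc = ba
byte 5: 06 xor 15 = 13
byte 6: 91 xor 71 = e0
byte 7: eb xor 2a = c1
byte 8: 98 xor 7d = e5

98e37e28ba13e0c1e5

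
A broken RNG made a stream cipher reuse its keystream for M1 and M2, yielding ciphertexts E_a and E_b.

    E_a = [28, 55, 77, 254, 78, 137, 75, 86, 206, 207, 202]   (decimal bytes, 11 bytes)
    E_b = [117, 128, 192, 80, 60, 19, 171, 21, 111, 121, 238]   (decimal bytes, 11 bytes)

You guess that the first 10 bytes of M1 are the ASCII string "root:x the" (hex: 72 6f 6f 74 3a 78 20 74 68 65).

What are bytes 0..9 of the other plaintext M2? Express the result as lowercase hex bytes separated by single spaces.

First, E_a ⊕ E_b = (M1 ⊕ K) ⊕ (M2 ⊕ K) = M1 ⊕ M2, so the key drops out. Then M2 = (M1 ⊕ M2) ⊕ M1 over the first 10 bytes.
byte 0: (1c ⊕ 75) ⊕ 72 = 69 ⊕ 72 = 1b
byte 1: (37 ⊕ 80) ⊕ 6f = b7 ⊕ 6f = d8
byte 2: (4d ⊕ c0) ⊕ 6f = 8d ⊕ 6f = e2
byte 3: (fe ⊕ 50) ⊕ 74 = ae ⊕ 74 = da
byte 4: (4e ⊕ 3c) ⊕ 3a = 72 ⊕ 3a = 48
byte 5: (89 ⊕ 13) ⊕ 78 = 9a ⊕ 78 = e2
byte 6: (4b ⊕ ab) ⊕ 20 = e0 ⊕ 20 = c0
byte 7: (56 ⊕ 15) ⊕ 74 = 43 ⊕ 74 = 37
byte 8: (ce ⊕ 6f) ⊕ 68 = a1 ⊕ 68 = c9
byte 9: (cf ⊕ 79) ⊕ 65 = b6 ⊕ 65 = d3

1b d8 e2 da 48 e2 c0 37 c9 d3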